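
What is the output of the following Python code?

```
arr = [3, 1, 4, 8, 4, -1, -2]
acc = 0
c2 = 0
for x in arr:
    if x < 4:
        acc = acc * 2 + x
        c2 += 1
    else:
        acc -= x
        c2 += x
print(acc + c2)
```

-20

x=3: <4, acc = 0*2+3 = 3; c2=1
x=1: <4, acc = 3*2+1 = 7; c2=2
x=4: not <4, acc = 7-4 = 3; c2=6
x=8: not <4, acc = 3-8 = -5; c2=14
x=4: not <4, acc = (-5)-4 = -9; c2=18
x=-1: <4, acc = (-9)*2+(-1) = -19; c2=19
x=-2: <4, acc = (-19)*2+(-2) = -40; c2=20
acc+c2 = (-40)+20 = -20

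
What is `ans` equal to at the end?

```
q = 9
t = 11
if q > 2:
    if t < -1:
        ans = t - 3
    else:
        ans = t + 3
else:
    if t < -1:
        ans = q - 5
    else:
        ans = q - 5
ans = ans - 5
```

q=9, t=11
q > 2 is True; t < -1 is False
→ ans = t + 3 = 14
ans = 14-5 = 9

9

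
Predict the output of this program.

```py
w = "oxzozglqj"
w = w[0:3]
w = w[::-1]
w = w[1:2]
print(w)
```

slice [0:3] → 'oxz'
reverse → 'zxo'
slice [1:2] → 'x'

x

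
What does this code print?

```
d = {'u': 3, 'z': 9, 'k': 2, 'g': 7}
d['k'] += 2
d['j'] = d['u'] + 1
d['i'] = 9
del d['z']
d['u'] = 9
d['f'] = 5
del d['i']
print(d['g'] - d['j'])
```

d['k'] = 2+2 = 4 → {'u': 3, 'z': 9, 'k': 4, 'g': 7}
d['j'] = d['u']+1 = 4 → {'u': 3, 'z': 9, 'k': 4, 'g': 7, 'j': 4}
d['i'] = 9 → {'u': 3, 'z': 9, 'k': 4, 'g': 7, 'j': 4, 'i': 9}
del 'z' → {'u': 3, 'k': 4, 'g': 7, 'j': 4, 'i': 9}
d['u'] = 9 → {'u': 9, 'k': 4, 'g': 7, 'j': 4, 'i': 9}
d['f'] = 5 → {'u': 9, 'k': 4, 'g': 7, 'j': 4, 'i': 9, 'f': 5}
del 'i' → {'u': 9, 'k': 4, 'g': 7, 'j': 4, 'f': 5}
d['g']-d['j'] = 7-4 = 3

3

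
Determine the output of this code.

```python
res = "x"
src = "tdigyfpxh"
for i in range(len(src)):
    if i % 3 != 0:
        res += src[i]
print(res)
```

xdiyfxh

i=0: skip
i=1: add 'd' → 'xd'
i=2: add 'i' → 'xdi'
i=3: skip
i=4: add 'y' → 'xdiy'
i=5: add 'f' → 'xdiyf'
i=6: skip
i=7: add 'x' → 'xdiyfx'
i=8: add 'h' → 'xdiyfxh'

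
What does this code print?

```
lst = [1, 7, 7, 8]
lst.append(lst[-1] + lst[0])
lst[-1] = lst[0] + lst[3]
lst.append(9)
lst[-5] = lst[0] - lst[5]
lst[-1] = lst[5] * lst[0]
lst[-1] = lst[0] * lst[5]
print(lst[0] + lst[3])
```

9

append lst[-1]+lst[0] = 8+1 = 9 → [1, 7, 7, 8, 9]
lst[-1] = lst[0]+lst[3] = 1+8 = 9 → [1, 7, 7, 8, 9]
append 9 → [1, 7, 7, 8, 9, 9]
lst[-5] = lst[0]-lst[5] = 1-9 = -8 → [1, -8, 7, 8, 9, 9]
lst[-1] = lst[5]*lst[0] = 9*1 = 9 → [1, -8, 7, 8, 9, 9]
lst[-1] = lst[0]*lst[5] = 1*9 = 9 → [1, -8, 7, 8, 9, 9]
lst[0]+lst[3] = 1+8 = 9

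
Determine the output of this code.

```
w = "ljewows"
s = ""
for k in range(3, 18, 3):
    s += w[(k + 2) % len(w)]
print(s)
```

k=3: add w[5]='w' → 'w'
k=6: add w[1]='j' → 'wj'
k=9: add w[4]='o' → 'wjo'
k=12: add w[0]='l' → 'wjol'
k=15: add w[3]='w' → 'wjolw'

wjolw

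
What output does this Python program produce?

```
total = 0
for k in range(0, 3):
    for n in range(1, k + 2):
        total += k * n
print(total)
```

k=0,n=1: total = 0+0 = 0
k=1,n=1: total = 0+1 = 1
k=1,n=2: total = 1+2 = 3
k=2,n=1: total = 3+2 = 5
k=2,n=2: total = 5+4 = 9
k=2,n=3: total = 9+6 = 15

15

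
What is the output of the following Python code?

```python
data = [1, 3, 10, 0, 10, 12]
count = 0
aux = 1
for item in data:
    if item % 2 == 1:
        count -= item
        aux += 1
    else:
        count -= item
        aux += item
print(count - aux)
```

item=1: odd, count = 0-1 = -1; aux=2
item=3: odd, count = (-1)-3 = -4; aux=3
item=10: not odd, count = (-4)-10 = -14; aux=13
item=0: not odd, count = (-14)-0 = -14; aux=13
item=10: not odd, count = (-14)-10 = -24; aux=23
item=12: not odd, count = (-24)-12 = -36; aux=35
count-aux = (-36)-35 = -71

-71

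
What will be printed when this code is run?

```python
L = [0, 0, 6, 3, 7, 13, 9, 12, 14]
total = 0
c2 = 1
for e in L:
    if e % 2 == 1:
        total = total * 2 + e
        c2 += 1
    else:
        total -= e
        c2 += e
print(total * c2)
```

-1295

e=0: not odd, total = 0-0 = 0; c2=1
e=0: not odd, total = 0-0 = 0; c2=1
e=6: not odd, total = 0-6 = -6; c2=7
e=3: odd, total = (-6)*2+3 = -9; c2=8
e=7: odd, total = (-9)*2+7 = -11; c2=9
e=13: odd, total = (-11)*2+13 = -9; c2=10
e=9: odd, total = (-9)*2+9 = -9; c2=11
e=12: not odd, total = (-9)-12 = -21; c2=23
e=14: not odd, total = (-21)-14 = -35; c2=37
total*c2 = (-35)*37 = -1295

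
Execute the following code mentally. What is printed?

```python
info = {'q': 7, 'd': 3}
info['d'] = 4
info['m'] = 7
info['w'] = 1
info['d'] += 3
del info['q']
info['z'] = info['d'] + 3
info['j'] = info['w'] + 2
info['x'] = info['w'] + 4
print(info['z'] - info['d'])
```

info['d'] = 4 → {'q': 7, 'd': 4}
info['m'] = 7 → {'q': 7, 'd': 4, 'm': 7}
info['w'] = 1 → {'q': 7, 'd': 4, 'm': 7, 'w': 1}
info['d'] = 4+3 = 7 → {'q': 7, 'd': 7, 'm': 7, 'w': 1}
del 'q' → {'d': 7, 'm': 7, 'w': 1}
info['z'] = info['d']+3 = 10 → {'d': 7, 'm': 7, 'w': 1, 'z': 10}
info['j'] = info['w']+2 = 3 → {'d': 7, 'm': 7, 'w': 1, 'z': 10, 'j': 3}
info['x'] = info['w']+4 = 5 → {'d': 7, 'm': 7, 'w': 1, 'z': 10, 'j': 3, 'x': 5}
info['z']-info['d'] = 10-7 = 3

3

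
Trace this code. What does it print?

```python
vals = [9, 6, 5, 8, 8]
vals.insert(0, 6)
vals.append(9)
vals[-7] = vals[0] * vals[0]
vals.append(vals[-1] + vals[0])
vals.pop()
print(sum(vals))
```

81

insert 6 at 0 → [6, 9, 6, 5, 8, 8]
append 9 → [6, 9, 6, 5, 8, 8, 9]
vals[-7] = vals[0]*vals[0] = 6*6 = 36 → [36, 9, 6, 5, 8, 8, 9]
append vals[-1]+vals[0] = 9+36 = 45 → [36, 9, 6, 5, 8, 8, 9, 45]
pop() removes 45 → [36, 9, 6, 5, 8, 8, 9]
sum = 81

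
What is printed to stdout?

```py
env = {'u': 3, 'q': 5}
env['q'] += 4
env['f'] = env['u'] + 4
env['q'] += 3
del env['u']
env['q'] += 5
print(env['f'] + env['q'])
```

24

env['q'] = 5+4 = 9 → {'u': 3, 'q': 9}
env['f'] = env['u']+4 = 7 → {'u': 3, 'q': 9, 'f': 7}
env['q'] = 9+3 = 12 → {'u': 3, 'q': 12, 'f': 7}
del 'u' → {'q': 12, 'f': 7}
env['q'] = 12+5 = 17 → {'q': 17, 'f': 7}
env['f']+env['q'] = 7+17 = 24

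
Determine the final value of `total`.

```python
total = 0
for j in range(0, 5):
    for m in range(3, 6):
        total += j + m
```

j=0,m=3: total = 0+3 = 3
j=0,m=4: total = 3+4 = 7
j=0,m=5: total = 7+5 = 12
j=1,m=3: total = 12+4 = 16
j=1,m=4: total = 16+5 = 21
j=1,m=5: total = 21+6 = 27
j=2,m=3: total = 27+5 = 32
j=2,m=4: total = 32+6 = 38
j=2,m=5: total = 38+7 = 45
j=3,m=3: total = 45+6 = 51
j=3,m=4: total = 51+7 = 58
j=3,m=5: total = 58+8 = 66
j=4,m=3: total = 66+7 = 73
j=4,m=4: total = 73+8 = 81
j=4,m=5: total = 81+9 = 90

90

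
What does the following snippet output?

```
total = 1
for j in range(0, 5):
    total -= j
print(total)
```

-9

j=0: total = 1-0 = 1
j=1: total = 1-1 = 0
j=2: total = 0-2 = -2
j=3: total = (-2)-3 = -5
j=4: total = (-5)-4 = -9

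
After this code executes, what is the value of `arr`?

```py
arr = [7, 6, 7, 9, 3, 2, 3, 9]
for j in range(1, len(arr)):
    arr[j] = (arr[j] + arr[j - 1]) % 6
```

[7, 1, 2, 5, 2, 4, 1, 4]

j=1: arr[1] = (6+7)%6 = 1 → [7, 1, 7, 9, 3, 2, 3, 9]
j=2: arr[2] = (7+1)%6 = 2 → [7, 1, 2, 9, 3, 2, 3, 9]
j=3: arr[3] = (9+2)%6 = 5 → [7, 1, 2, 5, 3, 2, 3, 9]
j=4: arr[4] = (3+5)%6 = 2 → [7, 1, 2, 5, 2, 2, 3, 9]
j=5: arr[5] = (2+2)%6 = 4 → [7, 1, 2, 5, 2, 4, 3, 9]
j=6: arr[6] = (3+4)%6 = 1 → [7, 1, 2, 5, 2, 4, 1, 9]
j=7: arr[7] = (9+1)%6 = 4 → [7, 1, 2, 5, 2, 4, 1, 4]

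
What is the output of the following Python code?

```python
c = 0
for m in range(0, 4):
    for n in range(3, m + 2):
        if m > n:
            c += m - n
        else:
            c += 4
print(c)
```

12

m=2,n=3: not 2>3, c = 0+4 = 4
m=3,n=3: not 3>3, c = 4+4 = 8
m=3,n=4: not 3>4, c = 8+4 = 12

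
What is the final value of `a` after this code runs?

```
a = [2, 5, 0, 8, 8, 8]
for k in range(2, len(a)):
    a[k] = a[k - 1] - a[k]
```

k=2: a[2] = 5-0 = 5 → [2, 5, 5, 8, 8, 8]
k=3: a[3] = 5-8 = -3 → [2, 5, 5, -3, 8, 8]
k=4: a[4] = (-3)-8 = -11 → [2, 5, 5, -3, -11, 8]
k=5: a[5] = (-11)-8 = -19 → [2, 5, 5, -3, -11, -19]

[2, 5, 5, -3, -11, -19]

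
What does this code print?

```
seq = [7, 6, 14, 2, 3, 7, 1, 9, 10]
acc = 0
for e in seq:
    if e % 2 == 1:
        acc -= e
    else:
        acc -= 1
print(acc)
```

e=7: odd, acc = 0-7 = -7
e=6: not odd, acc = (-7)-1 = -8
e=14: not odd, acc = (-8)-1 = -9
e=2: not odd, acc = (-9)-1 = -10
e=3: odd, acc = (-10)-3 = -13
e=7: odd, acc = (-13)-7 = -20
e=1: odd, acc = (-20)-1 = -21
e=9: odd, acc = (-21)-9 = -30
e=10: not odd, acc = (-30)-1 = -31

-31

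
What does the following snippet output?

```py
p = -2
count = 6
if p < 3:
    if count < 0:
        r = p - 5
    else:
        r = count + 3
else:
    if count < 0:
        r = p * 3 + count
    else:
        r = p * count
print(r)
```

p=-2, count=6
p < 3 is True; count < 0 is False
→ r = count + 3 = 9

9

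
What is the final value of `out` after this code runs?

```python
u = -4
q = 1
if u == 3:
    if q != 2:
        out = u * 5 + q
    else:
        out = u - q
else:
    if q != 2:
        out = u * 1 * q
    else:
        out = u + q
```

-4

u=-4, q=1
u == 3 is False; q != 2 is True
→ out = u * 1 * q = -4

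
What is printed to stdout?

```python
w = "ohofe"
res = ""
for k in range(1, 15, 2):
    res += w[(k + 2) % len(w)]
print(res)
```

fooehfo

k=1: add w[3]='f' → 'f'
k=3: add w[0]='o' → 'fo'
k=5: add w[2]='o' → 'foo'
k=7: add w[4]='e' → 'fooe'
k=9: add w[1]='h' → 'fooeh'
k=11: add w[3]='f' → 'fooehf'
k=13: add w[0]='o' → 'fooehfo'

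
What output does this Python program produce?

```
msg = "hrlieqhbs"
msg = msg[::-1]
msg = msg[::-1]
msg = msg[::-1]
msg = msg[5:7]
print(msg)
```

reverse → 'sbhqeilrh'
reverse → 'hrlieqhbs'
reverse → 'sbhqeilrh'
slice [5:7] → 'il'

il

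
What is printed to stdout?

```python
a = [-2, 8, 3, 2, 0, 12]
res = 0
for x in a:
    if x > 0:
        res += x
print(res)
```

25

x=-2: not >0
x=8: >0, res = 0+8 = 8
x=3: >0, res = 8+3 = 11
x=2: >0, res = 11+2 = 13
x=0: not >0
x=12: >0, res = 13+12 = 25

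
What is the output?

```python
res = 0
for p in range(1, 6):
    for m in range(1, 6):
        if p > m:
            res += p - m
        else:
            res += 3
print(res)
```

p=1,m=1: not 1>1, res = 0+3 = 3
p=1,m=2: not 1>2, res = 3+3 = 6
p=1,m=3: not 1>3, res = 6+3 = 9
p=1,m=4: not 1>4, res = 9+3 = 12
p=1,m=5: not 1>5, res = 12+3 = 15
p=2,m=1: 2>1, res = 15+1 = 16
p=2,m=2: not 2>2, res = 16+3 = 19
p=2,m=3: not 2>3, res = 19+3 = 22
p=2,m=4: not 2>4, res = 22+3 = 25
p=2,m=5: not 2>5, res = 25+3 = 28
p=3,m=1: 3>1, res = 28+2 = 30
p=3,m=2: 3>2, res = 30+1 = 31
p=3,m=3: not 3>3, res = 31+3 = 34
p=3,m=4: not 3>4, res = 34+3 = 37
p=3,m=5: not 3>5, res = 37+3 = 40
p=4,m=1: 4>1, res = 40+3 = 43
p=4,m=2: 4>2, res = 43+2 = 45
p=4,m=3: 4>3, res = 45+1 = 46
p=4,m=4: not 4>4, res = 46+3 = 49
p=4,m=5: not 4>5, res = 49+3 = 52
p=5,m=1: 5>1, res = 52+4 = 56
p=5,m=2: 5>2, res = 56+3 = 59
p=5,m=3: 5>3, res = 59+2 = 61
p=5,m=4: 5>4, res = 61+1 = 62
p=5,m=5: not 5>5, res = 62+3 = 65

65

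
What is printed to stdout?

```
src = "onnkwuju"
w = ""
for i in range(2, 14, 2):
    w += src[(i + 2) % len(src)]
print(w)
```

wjonwj

i=2: add src[4]='w' → 'w'
i=4: add src[6]='j' → 'wj'
i=6: add src[0]='o' → 'wjo'
i=8: add src[2]='n' → 'wjon'
i=10: add src[4]='w' → 'wjonw'
i=12: add src[6]='j' → 'wjonwj'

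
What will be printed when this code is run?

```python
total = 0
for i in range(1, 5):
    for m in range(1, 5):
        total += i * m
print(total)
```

100

i=1,m=1: total = 0+1 = 1
i=1,m=2: total = 1+2 = 3
i=1,m=3: total = 3+3 = 6
i=1,m=4: total = 6+4 = 10
i=2,m=1: total = 10+2 = 12
i=2,m=2: total = 12+4 = 16
i=2,m=3: total = 16+6 = 22
i=2,m=4: total = 22+8 = 30
i=3,m=1: total = 30+3 = 33
i=3,m=2: total = 33+6 = 39
i=3,m=3: total = 39+9 = 48
i=3,m=4: total = 48+12 = 60
i=4,m=1: total = 60+4 = 64
i=4,m=2: total = 64+8 = 72
i=4,m=3: total = 72+12 = 84
i=4,m=4: total = 84+16 = 100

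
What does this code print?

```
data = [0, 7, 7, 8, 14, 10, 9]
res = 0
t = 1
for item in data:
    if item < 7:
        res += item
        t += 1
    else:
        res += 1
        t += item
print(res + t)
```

63

item=0: <7, res = 0+0 = 0; t=2
item=7: not <7, res = 0+1 = 1; t=9
item=7: not <7, res = 1+1 = 2; t=16
item=8: not <7, res = 2+1 = 3; t=24
item=14: not <7, res = 3+1 = 4; t=38
item=10: not <7, res = 4+1 = 5; t=48
item=9: not <7, res = 5+1 = 6; t=57
res+t = 6+57 = 63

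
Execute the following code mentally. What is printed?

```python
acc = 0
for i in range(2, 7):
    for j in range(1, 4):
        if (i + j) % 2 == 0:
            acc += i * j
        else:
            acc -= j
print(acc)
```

i=2,j=1: odd sum, acc = 0-1 = -1
i=2,j=2: even sum, acc = (-1)+4 = 3
i=2,j=3: odd sum, acc = 3-3 = 0
i=3,j=1: even sum, acc = 0+3 = 3
i=3,j=2: odd sum, acc = 3-2 = 1
i=3,j=3: even sum, acc = 1+9 = 10
i=4,j=1: odd sum, acc = 10-1 = 9
i=4,j=2: even sum, acc = 9+8 = 17
i=4,j=3: odd sum, acc = 17-3 = 14
i=5,j=1: even sum, acc = 14+5 = 19
i=5,j=2: odd sum, acc = 19-2 = 17
i=5,j=3: even sum, acc = 17+15 = 32
i=6,j=1: odd sum, acc = 32-1 = 31
i=6,j=2: even sum, acc = 31+12 = 43
i=6,j=3: odd sum, acc = 43-3 = 40

40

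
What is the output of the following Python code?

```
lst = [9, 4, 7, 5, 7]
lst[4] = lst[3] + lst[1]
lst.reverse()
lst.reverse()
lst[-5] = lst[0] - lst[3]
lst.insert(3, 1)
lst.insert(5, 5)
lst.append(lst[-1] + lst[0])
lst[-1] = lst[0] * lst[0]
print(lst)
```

lst[4] = lst[3]+lst[1] = 5+4 = 9 → [9, 4, 7, 5, 9]
reverse → [9, 5, 7, 4, 9]
reverse → [9, 4, 7, 5, 9]
lst[-5] = lst[0]-lst[3] = 9-5 = 4 → [4, 4, 7, 5, 9]
insert 1 at 3 → [4, 4, 7, 1, 5, 9]
insert 5 at 5 → [4, 4, 7, 1, 5, 5, 9]
append lst[-1]+lst[0] = 9+4 = 13 → [4, 4, 7, 1, 5, 5, 9, 13]
lst[-1] = lst[0]*lst[0] = 4*4 = 16 → [4, 4, 7, 1, 5, 5, 9, 16]

[4, 4, 7, 1, 5, 5, 9, 16]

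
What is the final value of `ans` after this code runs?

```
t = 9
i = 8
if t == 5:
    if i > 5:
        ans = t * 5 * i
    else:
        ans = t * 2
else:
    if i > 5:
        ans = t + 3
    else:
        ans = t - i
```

t=9, i=8
t == 5 is False; i > 5 is True
→ ans = t + 3 = 12

12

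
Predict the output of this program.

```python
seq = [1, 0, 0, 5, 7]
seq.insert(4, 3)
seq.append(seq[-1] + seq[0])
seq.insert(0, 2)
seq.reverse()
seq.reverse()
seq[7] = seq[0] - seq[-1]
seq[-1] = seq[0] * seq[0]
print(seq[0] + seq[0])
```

4

insert 3 at 4 → [1, 0, 0, 5, 3, 7]
append seq[-1]+seq[0] = 7+1 = 8 → [1, 0, 0, 5, 3, 7, 8]
insert 2 at 0 → [2, 1, 0, 0, 5, 3, 7, 8]
reverse → [8, 7, 3, 5, 0, 0, 1, 2]
reverse → [2, 1, 0, 0, 5, 3, 7, 8]
seq[7] = seq[0]-seq[-1] = 2-8 = -6 → [2, 1, 0, 0, 5, 3, 7, -6]
seq[-1] = seq[0]*seq[0] = 2*2 = 4 → [2, 1, 0, 0, 5, 3, 7, 4]
seq[0]+seq[0] = 2+2 = 4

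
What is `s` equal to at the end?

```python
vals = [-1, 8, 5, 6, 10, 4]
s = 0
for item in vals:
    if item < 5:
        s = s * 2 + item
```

item=-1: <5, s = 0*2+(-1) = -1
item=8: not <5
item=5: not <5
item=6: not <5
item=10: not <5
item=4: <5, s = (-1)*2+4 = 2

2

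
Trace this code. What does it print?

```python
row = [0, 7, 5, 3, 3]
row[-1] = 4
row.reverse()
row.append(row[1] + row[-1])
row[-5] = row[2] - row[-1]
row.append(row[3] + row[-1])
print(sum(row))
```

row[-1] = 4 → [0, 7, 5, 3, 4]
reverse → [4, 3, 5, 7, 0]
append row[1]+row[-1] = 3+0 = 3 → [4, 3, 5, 7, 0, 3]
row[-5] = row[2]-row[-1] = 5-3 = 2 → [4, 2, 5, 7, 0, 3]
append row[3]+row[-1] = 7+3 = 10 → [4, 2, 5, 7, 0, 3, 10]
sum = 31

31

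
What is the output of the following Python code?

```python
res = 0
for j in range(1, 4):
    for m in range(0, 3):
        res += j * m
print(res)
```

j=1,m=0: res = 0+0 = 0
j=1,m=1: res = 0+1 = 1
j=1,m=2: res = 1+2 = 3
j=2,m=0: res = 3+0 = 3
j=2,m=1: res = 3+2 = 5
j=2,m=2: res = 5+4 = 9
j=3,m=0: res = 9+0 = 9
j=3,m=1: res = 9+3 = 12
j=3,m=2: res = 12+6 = 18

18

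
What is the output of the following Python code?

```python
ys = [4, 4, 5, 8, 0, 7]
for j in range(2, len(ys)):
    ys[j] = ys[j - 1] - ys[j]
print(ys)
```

[4, 4, -1, -9, -9, -16]

j=2: ys[2] = 4-5 = -1 → [4, 4, -1, 8, 0, 7]
j=3: ys[3] = (-1)-8 = -9 → [4, 4, -1, -9, 0, 7]
j=4: ys[4] = (-9)-0 = -9 → [4, 4, -1, -9, -9, 7]
j=5: ys[5] = (-9)-7 = -16 → [4, 4, -1, -9, -9, -16]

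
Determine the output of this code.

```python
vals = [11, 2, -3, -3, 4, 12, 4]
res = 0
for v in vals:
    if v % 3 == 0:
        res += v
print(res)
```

6

v=11: not %3==0
v=2: not %3==0
v=-3: %3==0, res = 0+(-3) = -3
v=-3: %3==0, res = (-3)+(-3) = -6
v=4: not %3==0
v=12: %3==0, res = (-6)+12 = 6
v=4: not %3==0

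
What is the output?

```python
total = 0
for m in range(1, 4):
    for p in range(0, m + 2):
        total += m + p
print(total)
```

m=1,p=0: total = 0+1 = 1
m=1,p=1: total = 1+2 = 3
m=1,p=2: total = 3+3 = 6
m=2,p=0: total = 6+2 = 8
m=2,p=1: total = 8+3 = 11
m=2,p=2: total = 11+4 = 15
m=2,p=3: total = 15+5 = 20
m=3,p=0: total = 20+3 = 23
m=3,p=1: total = 23+4 = 27
m=3,p=2: total = 27+5 = 32
m=3,p=3: total = 32+6 = 38
m=3,p=4: total = 38+7 = 45

45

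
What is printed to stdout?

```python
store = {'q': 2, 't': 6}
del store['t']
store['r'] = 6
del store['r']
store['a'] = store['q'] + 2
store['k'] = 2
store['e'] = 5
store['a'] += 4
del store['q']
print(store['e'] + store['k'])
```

del 't' → {'q': 2}
store['r'] = 6 → {'q': 2, 'r': 6}
del 'r' → {'q': 2}
store['a'] = store['q']+2 = 4 → {'q': 2, 'a': 4}
store['k'] = 2 → {'q': 2, 'a': 4, 'k': 2}
store['e'] = 5 → {'q': 2, 'a': 4, 'k': 2, 'e': 5}
store['a'] = 4+4 = 8 → {'q': 2, 'a': 8, 'k': 2, 'e': 5}
del 'q' → {'a': 8, 'k': 2, 'e': 5}
store['e']+store['k'] = 5+2 = 7

7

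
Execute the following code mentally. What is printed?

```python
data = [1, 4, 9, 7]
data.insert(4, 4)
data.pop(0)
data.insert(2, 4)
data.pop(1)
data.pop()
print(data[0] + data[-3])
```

8

insert 4 at 4 → [1, 4, 9, 7, 4]
pop(0) removes 1 → [4, 9, 7, 4]
insert 4 at 2 → [4, 9, 4, 7, 4]
pop(1) removes 9 → [4, 4, 7, 4]
pop() removes 4 → [4, 4, 7]
data[0]+data[-3] = 4+4 = 8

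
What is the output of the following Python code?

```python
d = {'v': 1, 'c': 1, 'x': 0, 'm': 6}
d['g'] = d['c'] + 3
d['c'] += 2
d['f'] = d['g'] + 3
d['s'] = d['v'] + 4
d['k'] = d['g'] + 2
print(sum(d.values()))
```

32

d['g'] = d['c']+3 = 4 → {'v': 1, 'c': 1, 'x': 0, 'm': 6, 'g': 4}
d['c'] = 1+2 = 3 → {'v': 1, 'c': 3, 'x': 0, 'm': 6, 'g': 4}
d['f'] = d['g']+3 = 7 → {'v': 1, 'c': 3, 'x': 0, 'm': 6, 'g': 4, 'f': 7}
d['s'] = d['v']+4 = 5 → {'v': 1, 'c': 3, 'x': 0, 'm': 6, 'g': 4, 'f': 7, 's': 5}
d['k'] = d['g']+2 = 6 → {'v': 1, 'c': 3, 'x': 0, 'm': 6, 'g': 4, 'f': 7, 's': 5, 'k': 6}
sum of values = 32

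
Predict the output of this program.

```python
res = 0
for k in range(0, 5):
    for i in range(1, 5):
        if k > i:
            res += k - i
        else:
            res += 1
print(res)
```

k=0,i=1: not 0>1, res = 0+1 = 1
k=0,i=2: not 0>2, res = 1+1 = 2
k=0,i=3: not 0>3, res = 2+1 = 3
k=0,i=4: not 0>4, res = 3+1 = 4
k=1,i=1: not 1>1, res = 4+1 = 5
k=1,i=2: not 1>2, res = 5+1 = 6
k=1,i=3: not 1>3, res = 6+1 = 7
k=1,i=4: not 1>4, res = 7+1 = 8
k=2,i=1: 2>1, res = 8+1 = 9
k=2,i=2: not 2>2, res = 9+1 = 10
k=2,i=3: not 2>3, res = 10+1 = 11
k=2,i=4: not 2>4, res = 11+1 = 12
k=3,i=1: 3>1, res = 12+2 = 14
k=3,i=2: 3>2, res = 14+1 = 15
k=3,i=3: not 3>3, res = 15+1 = 16
k=3,i=4: not 3>4, res = 16+1 = 17
k=4,i=1: 4>1, res = 17+3 = 20
k=4,i=2: 4>2, res = 20+2 = 22
k=4,i=3: 4>3, res = 22+1 = 23
k=4,i=4: not 4>4, res = 23+1 = 24

24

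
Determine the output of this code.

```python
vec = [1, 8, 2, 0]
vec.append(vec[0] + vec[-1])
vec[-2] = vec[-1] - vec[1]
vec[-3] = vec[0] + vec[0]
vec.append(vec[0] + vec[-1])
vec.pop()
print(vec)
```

[1, 8, 2, -7, 1]

append vec[0]+vec[-1] = 1+0 = 1 → [1, 8, 2, 0, 1]
vec[-2] = vec[-1]-vec[1] = 1-8 = -7 → [1, 8, 2, -7, 1]
vec[-3] = vec[0]+vec[0] = 1+1 = 2 → [1, 8, 2, -7, 1]
append vec[0]+vec[-1] = 1+1 = 2 → [1, 8, 2, -7, 1, 2]
pop() removes 2 → [1, 8, 2, -7, 1]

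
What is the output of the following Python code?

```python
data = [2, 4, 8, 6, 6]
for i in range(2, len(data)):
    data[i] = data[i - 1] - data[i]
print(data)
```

[2, 4, -4, -10, -16]

i=2: data[2] = 4-8 = -4 → [2, 4, -4, 6, 6]
i=3: data[3] = (-4)-6 = -10 → [2, 4, -4, -10, 6]
i=4: data[4] = (-10)-6 = -16 → [2, 4, -4, -10, -16]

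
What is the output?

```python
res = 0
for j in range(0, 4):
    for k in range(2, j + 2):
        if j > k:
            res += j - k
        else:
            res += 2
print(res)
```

11

j=1,k=2: not 1>2, res = 0+2 = 2
j=2,k=2: not 2>2, res = 2+2 = 4
j=2,k=3: not 2>3, res = 4+2 = 6
j=3,k=2: 3>2, res = 6+1 = 7
j=3,k=3: not 3>3, res = 7+2 = 9
j=3,k=4: not 3>4, res = 9+2 = 11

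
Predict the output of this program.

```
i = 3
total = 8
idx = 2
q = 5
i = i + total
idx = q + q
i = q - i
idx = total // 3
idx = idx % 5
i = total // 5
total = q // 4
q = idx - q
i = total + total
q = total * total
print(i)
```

i = 3+8 = 11
idx = 5+5 = 10
i = 5-11 = -6
idx = 8//3 = 2
idx = 2%5 = 2
i = 8//5 = 1
total = 5//4 = 1
q = 2-5 = -3
i = 1+1 = 2
q = 1*1 = 1

2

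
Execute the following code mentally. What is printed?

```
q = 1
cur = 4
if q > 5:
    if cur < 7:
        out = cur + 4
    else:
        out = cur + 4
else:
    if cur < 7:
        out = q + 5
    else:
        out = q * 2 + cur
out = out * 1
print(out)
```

6

q=1, cur=4
q > 5 is False; cur < 7 is True
→ out = q + 5 = 6
out = 6*1 = 6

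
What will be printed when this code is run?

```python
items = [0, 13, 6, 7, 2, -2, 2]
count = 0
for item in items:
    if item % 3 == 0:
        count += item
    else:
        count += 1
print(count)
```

item=0: %3==0, count = 0+0 = 0
item=13: not %3==0, count = 0+1 = 1
item=6: %3==0, count = 1+6 = 7
item=7: not %3==0, count = 7+1 = 8
item=2: not %3==0, count = 8+1 = 9
item=-2: not %3==0, count = 9+1 = 10
item=2: not %3==0, count = 10+1 = 11

11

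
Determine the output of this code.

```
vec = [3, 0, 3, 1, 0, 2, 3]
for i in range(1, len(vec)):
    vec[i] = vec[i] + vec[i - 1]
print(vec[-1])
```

i=1: vec[1] = 0+3 = 3 → [3, 3, 3, 1, 0, 2, 3]
i=2: vec[2] = 3+3 = 6 → [3, 3, 6, 1, 0, 2, 3]
i=3: vec[3] = 1+6 = 7 → [3, 3, 6, 7, 0, 2, 3]
i=4: vec[4] = 0+7 = 7 → [3, 3, 6, 7, 7, 2, 3]
i=5: vec[5] = 2+7 = 9 → [3, 3, 6, 7, 7, 9, 3]
i=6: vec[6] = 3+9 = 12 → [3, 3, 6, 7, 7, 9, 12]

12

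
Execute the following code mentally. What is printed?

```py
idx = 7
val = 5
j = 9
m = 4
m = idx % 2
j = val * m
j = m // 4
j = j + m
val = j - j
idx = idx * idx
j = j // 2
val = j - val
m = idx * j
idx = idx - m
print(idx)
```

m = 7%2 = 1
j = 5*1 = 5
j = 1//4 = 0
j = 0+1 = 1
val = 1-1 = 0
idx = 7*7 = 49
j = 1//2 = 0
val = 0-0 = 0
m = 49*0 = 0
idx = 49-0 = 49

49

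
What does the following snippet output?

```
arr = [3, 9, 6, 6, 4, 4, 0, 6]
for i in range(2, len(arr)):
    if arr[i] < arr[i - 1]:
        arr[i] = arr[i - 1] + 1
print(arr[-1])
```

15

i=2: 6<9, arr[2] = 9+1 = 10 → [3, 9, 10, 6, 4, 4, 0, 6]
i=3: 6<10, arr[3] = 10+1 = 11 → [3, 9, 10, 11, 4, 4, 0, 6]
i=4: 4<11, arr[4] = 11+1 = 12 → [3, 9, 10, 11, 12, 4, 0, 6]
i=5: 4<12, arr[5] = 12+1 = 13 → [3, 9, 10, 11, 12, 13, 0, 6]
i=6: 0<13, arr[6] = 13+1 = 14 → [3, 9, 10, 11, 12, 13, 14, 6]
i=7: 6<14, arr[7] = 14+1 = 15 → [3, 9, 10, 11, 12, 13, 14, 15]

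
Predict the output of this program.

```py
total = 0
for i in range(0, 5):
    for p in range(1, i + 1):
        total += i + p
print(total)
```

i=1,p=1: total = 0+2 = 2
i=2,p=1: total = 2+3 = 5
i=2,p=2: total = 5+4 = 9
i=3,p=1: total = 9+4 = 13
i=3,p=2: total = 13+5 = 18
i=3,p=3: total = 18+6 = 24
i=4,p=1: total = 24+5 = 29
i=4,p=2: total = 29+6 = 35
i=4,p=3: total = 35+7 = 42
i=4,p=4: total = 42+8 = 50

50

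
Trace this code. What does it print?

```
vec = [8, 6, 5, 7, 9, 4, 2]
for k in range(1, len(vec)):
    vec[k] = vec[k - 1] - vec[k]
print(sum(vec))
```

k=1: vec[1] = 8-6 = 2 → [8, 2, 5, 7, 9, 4, 2]
k=2: vec[2] = 2-5 = -3 → [8, 2, -3, 7, 9, 4, 2]
k=3: vec[3] = (-3)-7 = -10 → [8, 2, -3, -10, 9, 4, 2]
k=4: vec[4] = (-10)-9 = -19 → [8, 2, -3, -10, -19, 4, 2]
k=5: vec[5] = (-19)-4 = -23 → [8, 2, -3, -10, -19, -23, 2]
k=6: vec[6] = (-23)-2 = -25 → [8, 2, -3, -10, -19, -23, -25]
sum = -70

-70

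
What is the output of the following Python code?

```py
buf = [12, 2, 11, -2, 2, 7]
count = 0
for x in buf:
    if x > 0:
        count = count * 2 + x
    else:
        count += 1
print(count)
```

267

x=12: >0, count = 0*2+12 = 12
x=2: >0, count = 12*2+2 = 26
x=11: >0, count = 26*2+11 = 63
x=-2: not >0, count = 63+1 = 64
x=2: >0, count = 64*2+2 = 130
x=7: >0, count = 130*2+7 = 267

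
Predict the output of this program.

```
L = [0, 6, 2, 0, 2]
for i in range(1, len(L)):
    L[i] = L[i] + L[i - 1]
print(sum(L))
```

i=1: L[1] = 6+0 = 6 → [0, 6, 2, 0, 2]
i=2: L[2] = 2+6 = 8 → [0, 6, 8, 0, 2]
i=3: L[3] = 0+8 = 8 → [0, 6, 8, 8, 2]
i=4: L[4] = 2+8 = 10 → [0, 6, 8, 8, 10]
sum = 32

32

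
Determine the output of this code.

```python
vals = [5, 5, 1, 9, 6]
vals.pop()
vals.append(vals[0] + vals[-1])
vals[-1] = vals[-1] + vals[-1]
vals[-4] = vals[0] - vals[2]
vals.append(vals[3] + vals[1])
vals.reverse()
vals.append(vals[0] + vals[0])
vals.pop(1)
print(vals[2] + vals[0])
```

pop() removes 6 → [5, 5, 1, 9]
append vals[0]+vals[-1] = 5+9 = 14 → [5, 5, 1, 9, 14]
vals[-1] = vals[-1]+vals[-1] = 14+14 = 28 → [5, 5, 1, 9, 28]
vals[-4] = vals[0]-vals[2] = 5-1 = 4 → [5, 4, 1, 9, 28]
append vals[3]+vals[1] = 9+4 = 13 → [5, 4, 1, 9, 28, 13]
reverse → [13, 28, 9, 1, 4, 5]
append vals[0]+vals[0] = 13+13 = 26 → [13, 28, 9, 1, 4, 5, 26]
pop(1) removes 28 → [13, 9, 1, 4, 5, 26]
vals[2]+vals[0] = 1+13 = 14

14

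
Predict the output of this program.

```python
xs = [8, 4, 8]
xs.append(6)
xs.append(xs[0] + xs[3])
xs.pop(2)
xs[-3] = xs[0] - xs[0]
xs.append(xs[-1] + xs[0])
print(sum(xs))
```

50

append 6 → [8, 4, 8, 6]
append xs[0]+xs[3] = 8+6 = 14 → [8, 4, 8, 6, 14]
pop(2) removes 8 → [8, 4, 6, 14]
xs[-3] = xs[0]-xs[0] = 8-8 = 0 → [8, 0, 6, 14]
append xs[-1]+xs[0] = 14+8 = 22 → [8, 0, 6, 14, 22]
sum = 50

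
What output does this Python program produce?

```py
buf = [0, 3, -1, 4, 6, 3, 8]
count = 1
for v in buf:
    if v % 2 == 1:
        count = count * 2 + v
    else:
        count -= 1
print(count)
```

8

v=0: not odd, count = 1-1 = 0
v=3: odd, count = 0*2+3 = 3
v=-1: odd, count = 3*2+(-1) = 5
v=4: not odd, count = 5-1 = 4
v=6: not odd, count = 4-1 = 3
v=3: odd, count = 3*2+3 = 9
v=8: not odd, count = 9-1 = 8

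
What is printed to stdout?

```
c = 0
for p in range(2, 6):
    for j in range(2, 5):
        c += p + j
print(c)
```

p=2,j=2: c = 0+4 = 4
p=2,j=3: c = 4+5 = 9
p=2,j=4: c = 9+6 = 15
p=3,j=2: c = 15+5 = 20
p=3,j=3: c = 20+6 = 26
p=3,j=4: c = 26+7 = 33
p=4,j=2: c = 33+6 = 39
p=4,j=3: c = 39+7 = 46
p=4,j=4: c = 46+8 = 54
p=5,j=2: c = 54+7 = 61
p=5,j=3: c = 61+8 = 69
p=5,j=4: c = 69+9 = 78

78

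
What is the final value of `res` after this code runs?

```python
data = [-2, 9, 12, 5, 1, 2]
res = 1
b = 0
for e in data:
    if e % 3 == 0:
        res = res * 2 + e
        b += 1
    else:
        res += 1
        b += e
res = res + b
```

e=-2: not %3==0, res = 1+1 = 2; b=-2
e=9: %3==0, res = 2*2+9 = 13; b=-1
e=12: %3==0, res = 13*2+12 = 38; b=0
e=5: not %3==0, res = 38+1 = 39; b=5
e=1: not %3==0, res = 39+1 = 40; b=6
e=2: not %3==0, res = 40+1 = 41; b=8
res+b = 41+8 = 49

49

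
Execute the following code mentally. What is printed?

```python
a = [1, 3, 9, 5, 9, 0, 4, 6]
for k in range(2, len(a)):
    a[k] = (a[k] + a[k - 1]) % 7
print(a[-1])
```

1

k=2: a[2] = (9+3)%7 = 5 → [1, 3, 5, 5, 9, 0, 4, 6]
k=3: a[3] = (5+5)%7 = 3 → [1, 3, 5, 3, 9, 0, 4, 6]
k=4: a[4] = (9+3)%7 = 5 → [1, 3, 5, 3, 5, 0, 4, 6]
k=5: a[5] = (0+5)%7 = 5 → [1, 3, 5, 3, 5, 5, 4, 6]
k=6: a[6] = (4+5)%7 = 2 → [1, 3, 5, 3, 5, 5, 2, 6]
k=7: a[7] = (6+2)%7 = 1 → [1, 3, 5, 3, 5, 5, 2, 1]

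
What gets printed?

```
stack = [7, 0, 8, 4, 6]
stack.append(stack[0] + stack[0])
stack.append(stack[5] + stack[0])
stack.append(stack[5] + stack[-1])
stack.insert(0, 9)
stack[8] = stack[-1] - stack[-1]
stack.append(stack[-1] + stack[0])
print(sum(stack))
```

append stack[0]+stack[0] = 7+7 = 14 → [7, 0, 8, 4, 6, 14]
append stack[5]+stack[0] = 14+7 = 21 → [7, 0, 8, 4, 6, 14, 21]
append stack[5]+stack[-1] = 14+21 = 35 → [7, 0, 8, 4, 6, 14, 21, 35]
insert 9 at 0 → [9, 7, 0, 8, 4, 6, 14, 21, 35]
stack[8] = stack[-1]-stack[-1] = 35-35 = 0 → [9, 7, 0, 8, 4, 6, 14, 21, 0]
append stack[-1]+stack[0] = 0+9 = 9 → [9, 7, 0, 8, 4, 6, 14, 21, 0, 9]
sum = 78

78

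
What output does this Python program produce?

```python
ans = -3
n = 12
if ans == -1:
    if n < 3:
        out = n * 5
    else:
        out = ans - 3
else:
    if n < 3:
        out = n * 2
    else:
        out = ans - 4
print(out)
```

ans=-3, n=12
ans == -1 is False; n < 3 is False
→ out = ans - 4 = -7

-7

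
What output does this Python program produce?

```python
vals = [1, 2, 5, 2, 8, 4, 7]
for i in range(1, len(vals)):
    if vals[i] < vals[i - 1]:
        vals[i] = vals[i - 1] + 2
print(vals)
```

[1, 2, 5, 7, 8, 10, 12]

i=1: 2>=1, unchanged → [1, 2, 5, 2, 8, 4, 7]
i=2: 5>=2, unchanged → [1, 2, 5, 2, 8, 4, 7]
i=3: 2<5, vals[3] = 5+2 = 7 → [1, 2, 5, 7, 8, 4, 7]
i=4: 8>=7, unchanged → [1, 2, 5, 7, 8, 4, 7]
i=5: 4<8, vals[5] = 8+2 = 10 → [1, 2, 5, 7, 8, 10, 7]
i=6: 7<10, vals[6] = 10+2 = 12 → [1, 2, 5, 7, 8, 10, 12]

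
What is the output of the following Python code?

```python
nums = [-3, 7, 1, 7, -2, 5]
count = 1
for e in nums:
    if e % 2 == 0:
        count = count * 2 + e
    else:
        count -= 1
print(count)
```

e=-3: not even, count = 1-1 = 0
e=7: not even, count = 0-1 = -1
e=1: not even, count = (-1)-1 = -2
e=7: not even, count = (-2)-1 = -3
e=-2: even, count = (-3)*2+(-2) = -8
e=5: not even, count = (-8)-1 = -9

-9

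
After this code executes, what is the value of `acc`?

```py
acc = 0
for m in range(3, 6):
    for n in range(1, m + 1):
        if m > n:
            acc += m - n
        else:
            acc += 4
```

m=3,n=1: 3>1, acc = 0+2 = 2
m=3,n=2: 3>2, acc = 2+1 = 3
m=3,n=3: not 3>3, acc = 3+4 = 7
m=4,n=1: 4>1, acc = 7+3 = 10
m=4,n=2: 4>2, acc = 10+2 = 12
m=4,n=3: 4>3, acc = 12+1 = 13
m=4,n=4: not 4>4, acc = 13+4 = 17
m=5,n=1: 5>1, acc = 17+4 = 21
m=5,n=2: 5>2, acc = 21+3 = 24
m=5,n=3: 5>3, acc = 24+2 = 26
m=5,n=4: 5>4, acc = 26+1 = 27
m=5,n=5: not 5>5, acc = 27+4 = 31

31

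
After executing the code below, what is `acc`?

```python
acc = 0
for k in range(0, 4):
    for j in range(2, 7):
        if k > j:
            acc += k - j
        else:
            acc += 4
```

77

k=0,j=2: not 0>2, acc = 0+4 = 4
k=0,j=3: not 0>3, acc = 4+4 = 8
k=0,j=4: not 0>4, acc = 8+4 = 12
k=0,j=5: not 0>5, acc = 12+4 = 16
k=0,j=6: not 0>6, acc = 16+4 = 20
k=1,j=2: not 1>2, acc = 20+4 = 24
k=1,j=3: not 1>3, acc = 24+4 = 28
k=1,j=4: not 1>4, acc = 28+4 = 32
k=1,j=5: not 1>5, acc = 32+4 = 36
k=1,j=6: not 1>6, acc = 36+4 = 40
k=2,j=2: not 2>2, acc = 40+4 = 44
k=2,j=3: not 2>3, acc = 44+4 = 48
k=2,j=4: not 2>4, acc = 48+4 = 52
k=2,j=5: not 2>5, acc = 52+4 = 56
k=2,j=6: not 2>6, acc = 56+4 = 60
k=3,j=2: 3>2, acc = 60+1 = 61
k=3,j=3: not 3>3, acc = 61+4 = 65
k=3,j=4: not 3>4, acc = 65+4 = 69
k=3,j=5: not 3>5, acc = 69+4 = 73
k=3,j=6: not 3>6, acc = 73+4 = 77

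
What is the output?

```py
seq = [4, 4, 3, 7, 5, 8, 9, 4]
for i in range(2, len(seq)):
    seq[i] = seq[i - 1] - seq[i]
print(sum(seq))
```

-87

i=2: seq[2] = 4-3 = 1 → [4, 4, 1, 7, 5, 8, 9, 4]
i=3: seq[3] = 1-7 = -6 → [4, 4, 1, -6, 5, 8, 9, 4]
i=4: seq[4] = (-6)-5 = -11 → [4, 4, 1, -6, -11, 8, 9, 4]
i=5: seq[5] = (-11)-8 = -19 → [4, 4, 1, -6, -11, -19, 9, 4]
i=6: seq[6] = (-19)-9 = -28 → [4, 4, 1, -6, -11, -19, -28, 4]
i=7: seq[7] = (-28)-4 = -32 → [4, 4, 1, -6, -11, -19, -28, -32]
sum = -87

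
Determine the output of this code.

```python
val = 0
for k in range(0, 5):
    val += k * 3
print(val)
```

k=0: val = 0+0*3 = 0
k=1: val = 0+1*3 = 3
k=2: val = 3+2*3 = 9
k=3: val = 9+3*3 = 18
k=4: val = 18+4*3 = 30

30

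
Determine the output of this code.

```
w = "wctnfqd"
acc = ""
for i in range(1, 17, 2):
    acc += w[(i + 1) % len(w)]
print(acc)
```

tfdcnqwt

i=1: add w[2]='t' → 't'
i=3: add w[4]='f' → 'tf'
i=5: add w[6]='d' → 'tfd'
i=7: add w[1]='c' → 'tfdc'
i=9: add w[3]='n' → 'tfdcn'
i=11: add w[5]='q' → 'tfdcnq'
i=13: add w[0]='w' → 'tfdcnqw'
i=15: add w[2]='t' → 'tfdcnqwt'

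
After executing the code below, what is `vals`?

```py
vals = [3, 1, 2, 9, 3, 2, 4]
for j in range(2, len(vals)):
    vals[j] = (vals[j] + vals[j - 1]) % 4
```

j=2: vals[2] = (2+1)%4 = 3 → [3, 1, 3, 9, 3, 2, 4]
j=3: vals[3] = (9+3)%4 = 0 → [3, 1, 3, 0, 3, 2, 4]
j=4: vals[4] = (3+0)%4 = 3 → [3, 1, 3, 0, 3, 2, 4]
j=5: vals[5] = (2+3)%4 = 1 → [3, 1, 3, 0, 3, 1, 4]
j=6: vals[6] = (4+1)%4 = 1 → [3, 1, 3, 0, 3, 1, 1]

[3, 1, 3, 0, 3, 1, 1]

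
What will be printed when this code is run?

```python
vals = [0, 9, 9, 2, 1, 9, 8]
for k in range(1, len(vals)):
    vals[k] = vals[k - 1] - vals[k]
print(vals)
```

[0, -9, -18, -20, -21, -30, -38]

k=1: vals[1] = 0-9 = -9 → [0, -9, 9, 2, 1, 9, 8]
k=2: vals[2] = (-9)-9 = -18 → [0, -9, -18, 2, 1, 9, 8]
k=3: vals[3] = (-18)-2 = -20 → [0, -9, -18, -20, 1, 9, 8]
k=4: vals[4] = (-20)-1 = -21 → [0, -9, -18, -20, -21, 9, 8]
k=5: vals[5] = (-21)-9 = -30 → [0, -9, -18, -20, -21, -30, 8]
k=6: vals[6] = (-30)-8 = -38 → [0, -9, -18, -20, -21, -30, -38]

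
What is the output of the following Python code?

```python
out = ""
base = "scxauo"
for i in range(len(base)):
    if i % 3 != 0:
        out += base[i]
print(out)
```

i=0: skip
i=1: add 'c' → 'c'
i=2: add 'x' → 'cx'
i=3: skip
i=4: add 'u' → 'cxu'
i=5: add 'o' → 'cxuo'

cxuo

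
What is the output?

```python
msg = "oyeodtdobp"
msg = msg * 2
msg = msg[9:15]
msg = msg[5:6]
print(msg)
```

d

repeat ×2 → 'oyeodtdobpoyeodtdobp'
slice [9:15] → 'poyeod'
slice [5:6] → 'd'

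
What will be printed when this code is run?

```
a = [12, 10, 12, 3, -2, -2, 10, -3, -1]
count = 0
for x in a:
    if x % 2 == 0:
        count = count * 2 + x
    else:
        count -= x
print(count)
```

618

x=12: even, count = 0*2+12 = 12
x=10: even, count = 12*2+10 = 34
x=12: even, count = 34*2+12 = 80
x=3: not even, count = 80-3 = 77
x=-2: even, count = 77*2+(-2) = 152
x=-2: even, count = 152*2+(-2) = 302
x=10: even, count = 302*2+10 = 614
x=-3: not even, count = 614-(-3) = 617
x=-1: not even, count = 617-(-1) = 618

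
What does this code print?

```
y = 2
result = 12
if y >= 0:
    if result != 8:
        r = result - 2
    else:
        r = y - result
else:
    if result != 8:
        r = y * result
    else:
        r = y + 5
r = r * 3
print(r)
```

y=2, result=12
y >= 0 is True; result != 8 is True
→ r = result - 2 = 10
r = 10*3 = 30

30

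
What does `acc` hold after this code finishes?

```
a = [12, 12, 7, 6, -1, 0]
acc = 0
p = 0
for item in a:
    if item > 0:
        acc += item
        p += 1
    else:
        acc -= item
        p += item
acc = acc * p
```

114

item=12: >0, acc = 0+12 = 12; p=1
item=12: >0, acc = 12+12 = 24; p=2
item=7: >0, acc = 24+7 = 31; p=3
item=6: >0, acc = 31+6 = 37; p=4
item=-1: not >0, acc = 37-(-1) = 38; p=3
item=0: not >0, acc = 38-0 = 38; p=3
acc*p = 38*3 = 114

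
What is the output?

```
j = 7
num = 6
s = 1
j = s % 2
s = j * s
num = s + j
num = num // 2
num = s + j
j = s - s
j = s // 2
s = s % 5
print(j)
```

j = 1%2 = 1
s = 1*1 = 1
num = 1+1 = 2
num = 2//2 = 1
num = 1+1 = 2
j = 1-1 = 0
j = 1//2 = 0
s = 1%5 = 1

0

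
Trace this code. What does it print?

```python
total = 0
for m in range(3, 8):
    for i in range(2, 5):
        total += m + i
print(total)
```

m=3,i=2: total = 0+5 = 5
m=3,i=3: total = 5+6 = 11
m=3,i=4: total = 11+7 = 18
m=4,i=2: total = 18+6 = 24
m=4,i=3: total = 24+7 = 31
m=4,i=4: total = 31+8 = 39
m=5,i=2: total = 39+7 = 46
m=5,i=3: total = 46+8 = 54
m=5,i=4: total = 54+9 = 63
m=6,i=2: total = 63+8 = 71
m=6,i=3: total = 71+9 = 80
m=6,i=4: total = 80+10 = 90
m=7,i=2: total = 90+9 = 99
m=7,i=3: total = 99+10 = 109
m=7,i=4: total = 109+11 = 120

120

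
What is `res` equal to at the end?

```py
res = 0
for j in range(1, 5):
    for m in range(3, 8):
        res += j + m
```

j=1,m=3: res = 0+4 = 4
j=1,m=4: res = 4+5 = 9
j=1,m=5: res = 9+6 = 15
j=1,m=6: res = 15+7 = 22
j=1,m=7: res = 22+8 = 30
j=2,m=3: res = 30+5 = 35
j=2,m=4: res = 35+6 = 41
j=2,m=5: res = 41+7 = 48
j=2,m=6: res = 48+8 = 56
j=2,m=7: res = 56+9 = 65
j=3,m=3: res = 65+6 = 71
j=3,m=4: res = 71+7 = 78
j=3,m=5: res = 78+8 = 86
j=3,m=6: res = 86+9 = 95
j=3,m=7: res = 95+10 = 105
j=4,m=3: res = 105+7 = 112
j=4,m=4: res = 112+8 = 120
j=4,m=5: res = 120+9 = 129
j=4,m=6: res = 129+10 = 139
j=4,m=7: res = 139+11 = 150

150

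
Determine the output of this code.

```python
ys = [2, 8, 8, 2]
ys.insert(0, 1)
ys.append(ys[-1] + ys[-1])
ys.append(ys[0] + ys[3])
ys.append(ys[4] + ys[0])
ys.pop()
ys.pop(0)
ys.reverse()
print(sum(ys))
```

insert 1 at 0 → [1, 2, 8, 8, 2]
append ys[-1]+ys[-1] = 2+2 = 4 → [1, 2, 8, 8, 2, 4]
append ys[0]+ys[3] = 1+8 = 9 → [1, 2, 8, 8, 2, 4, 9]
append ys[4]+ys[0] = 2+1 = 3 → [1, 2, 8, 8, 2, 4, 9, 3]
pop() removes 3 → [1, 2, 8, 8, 2, 4, 9]
pop(0) removes 1 → [2, 8, 8, 2, 4, 9]
reverse → [9, 4, 2, 8, 8, 2]
sum = 33

33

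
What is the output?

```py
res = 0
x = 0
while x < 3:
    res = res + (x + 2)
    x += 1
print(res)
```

9

x=0: res = 0+2 = 2
x=1: res = 2+3 = 5
x=2: res = 5+4 = 9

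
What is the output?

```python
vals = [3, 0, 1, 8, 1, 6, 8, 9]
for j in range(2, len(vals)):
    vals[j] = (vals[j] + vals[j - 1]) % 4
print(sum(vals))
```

8

j=2: vals[2] = (1+0)%4 = 1 → [3, 0, 1, 8, 1, 6, 8, 9]
j=3: vals[3] = (8+1)%4 = 1 → [3, 0, 1, 1, 1, 6, 8, 9]
j=4: vals[4] = (1+1)%4 = 2 → [3, 0, 1, 1, 2, 6, 8, 9]
j=5: vals[5] = (6+2)%4 = 0 → [3, 0, 1, 1, 2, 0, 8, 9]
j=6: vals[6] = (8+0)%4 = 0 → [3, 0, 1, 1, 2, 0, 0, 9]
j=7: vals[7] = (9+0)%4 = 1 → [3, 0, 1, 1, 2, 0, 0, 1]
sum = 8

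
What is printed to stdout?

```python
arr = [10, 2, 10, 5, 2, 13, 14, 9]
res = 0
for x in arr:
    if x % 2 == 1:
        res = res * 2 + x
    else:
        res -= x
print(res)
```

x=10: not odd, res = 0-10 = -10
x=2: not odd, res = (-10)-2 = -12
x=10: not odd, res = (-12)-10 = -22
x=5: odd, res = (-22)*2+5 = -39
x=2: not odd, res = (-39)-2 = -41
x=13: odd, res = (-41)*2+13 = -69
x=14: not odd, res = (-69)-14 = -83
x=9: odd, res = (-83)*2+9 = -157

-157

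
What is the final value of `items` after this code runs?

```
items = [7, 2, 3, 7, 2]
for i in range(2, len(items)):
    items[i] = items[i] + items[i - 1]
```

[7, 2, 5, 12, 14]

i=2: items[2] = 3+2 = 5 → [7, 2, 5, 7, 2]
i=3: items[3] = 7+5 = 12 → [7, 2, 5, 12, 2]
i=4: items[4] = 2+12 = 14 → [7, 2, 5, 12, 14]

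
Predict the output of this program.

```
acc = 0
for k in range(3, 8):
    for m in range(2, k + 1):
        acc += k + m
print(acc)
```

185

k=3,m=2: acc = 0+5 = 5
k=3,m=3: acc = 5+6 = 11
k=4,m=2: acc = 11+6 = 17
k=4,m=3: acc = 17+7 = 24
k=4,m=4: acc = 24+8 = 32
k=5,m=2: acc = 32+7 = 39
k=5,m=3: acc = 39+8 = 47
k=5,m=4: acc = 47+9 = 56
k=5,m=5: acc = 56+10 = 66
k=6,m=2: acc = 66+8 = 74
k=6,m=3: acc = 74+9 = 83
k=6,m=4: acc = 83+10 = 93
k=6,m=5: acc = 93+11 = 104
k=6,m=6: acc = 104+12 = 116
k=7,m=2: acc = 116+9 = 125
k=7,m=3: acc = 125+10 = 135
k=7,m=4: acc = 135+11 = 146
k=7,m=5: acc = 146+12 = 158
k=7,m=6: acc = 158+13 = 171
k=7,m=7: acc = 171+14 = 185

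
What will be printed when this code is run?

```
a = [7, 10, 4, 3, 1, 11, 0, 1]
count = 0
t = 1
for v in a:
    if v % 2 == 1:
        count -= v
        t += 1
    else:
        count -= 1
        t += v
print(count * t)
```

-520

v=7: odd, count = 0-7 = -7; t=2
v=10: not odd, count = (-7)-1 = -8; t=12
v=4: not odd, count = (-8)-1 = -9; t=16
v=3: odd, count = (-9)-3 = -12; t=17
v=1: odd, count = (-12)-1 = -13; t=18
v=11: odd, count = (-13)-11 = -24; t=19
v=0: not odd, count = (-24)-1 = -25; t=19
v=1: odd, count = (-25)-1 = -26; t=20
count*t = (-26)*20 = -520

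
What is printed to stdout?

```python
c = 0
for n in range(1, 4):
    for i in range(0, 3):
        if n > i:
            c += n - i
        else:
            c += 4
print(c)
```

22

n=1,i=0: 1>0, c = 0+1 = 1
n=1,i=1: not 1>1, c = 1+4 = 5
n=1,i=2: not 1>2, c = 5+4 = 9
n=2,i=0: 2>0, c = 9+2 = 11
n=2,i=1: 2>1, c = 11+1 = 12
n=2,i=2: not 2>2, c = 12+4 = 16
n=3,i=0: 3>0, c = 16+3 = 19
n=3,i=1: 3>1, c = 19+2 = 21
n=3,i=2: 3>2, c = 21+1 = 22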